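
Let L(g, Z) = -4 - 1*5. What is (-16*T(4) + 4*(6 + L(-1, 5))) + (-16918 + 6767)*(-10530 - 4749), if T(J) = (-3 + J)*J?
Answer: 155097053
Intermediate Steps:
L(g, Z) = -9 (L(g, Z) = -4 - 5 = -9)
T(J) = J*(-3 + J)
(-16*T(4) + 4*(6 + L(-1, 5))) + (-16918 + 6767)*(-10530 - 4749) = (-64*(-3 + 4) + 4*(6 - 9)) + (-16918 + 6767)*(-10530 - 4749) = (-64 + 4*(-3)) - 10151*(-15279) = (-16*4 - 12) + 155097129 = (-64 - 12) + 155097129 = -76 + 155097129 = 155097053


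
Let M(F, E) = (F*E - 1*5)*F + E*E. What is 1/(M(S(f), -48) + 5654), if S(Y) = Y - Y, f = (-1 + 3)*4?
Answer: 1/7958 ≈ 0.00012566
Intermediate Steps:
f = 8 (f = 2*4 = 8)
S(Y) = 0
M(F, E) = E² + F*(-5 + E*F) (M(F, E) = (E*F - 5)*F + E² = (-5 + E*F)*F + E² = F*(-5 + E*F) + E² = E² + F*(-5 + E*F))
1/(M(S(f), -48) + 5654) = 1/(((-48)² - 5*0 - 48*0²) + 5654) = 1/((2304 + 0 - 48*0) + 5654) = 1/((2304 + 0 + 0) + 5654) = 1/(2304 + 5654) = 1/7958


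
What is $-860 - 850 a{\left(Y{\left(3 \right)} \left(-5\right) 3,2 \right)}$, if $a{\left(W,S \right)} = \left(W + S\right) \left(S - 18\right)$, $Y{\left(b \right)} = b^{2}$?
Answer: $-1809660$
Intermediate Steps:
$a{\left(W,S \right)} = \left(-18 + S\right) \left(S + W\right)$ ($a{\left(W,S \right)} = \left(S + W\right) \left(-18 + S\right) = \left(-18 + S\right) \left(S + W\right)$)
$-860 - 850 a{\left(Y{\left(3 \right)} \left(-5\right) 3,2 \right)} = -860 - 850 \left(2^{2} - 36 - 18 \cdot 3^{2} \left(-5\right) 3 + 2 \cdot 3^{2} \left(-5\right) 3\right) = -860 - 850 \left(4 - 36 - 18 \cdot 9 \left(-5\right) 3 + 2 \cdot 9 \left(-5\right) 3\right) = -860 - 850 \left(4 - 36 - 18 \left(\left(-45\right) 3\right) + 2 \left(\left(-45\right) 3\right)\right) = -860 - 850 \left(4 - 36 - -2430 + 2 \left(-135\right)\right) = -860 - 850 \left(4 - 36 + 2430 - 270\right) = -860 - 1808800 = -1809660$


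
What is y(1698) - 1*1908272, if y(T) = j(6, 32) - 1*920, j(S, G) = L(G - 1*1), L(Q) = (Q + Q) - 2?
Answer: -1909132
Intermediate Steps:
L(Q) = -2 + 2*Q (L(Q) = 2*Q - 2 = -2 + 2*Q)
j(S, G) = -4 + 2*G (j(S, G) = -2 + 2*(G - 1*1) = -2 + 2*(G - 1) = -2 + 2*(-1 + G) = -2 + (-2 + 2*G) = -4 + 2*G)
y(T) = -860 (y(T) = (-4 + 2*32) - 1*920 = (-4 + 64) - 920 = 60 - 920 = -860)
y(1698) - 1*1908272 = -860 - 1*1908272 = -860 - 1908272 = -1909132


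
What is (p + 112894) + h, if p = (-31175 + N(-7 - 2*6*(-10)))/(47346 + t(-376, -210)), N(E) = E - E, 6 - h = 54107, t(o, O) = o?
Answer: 552295207/9394 ≈ 58792.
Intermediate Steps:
h = -54101 (h = 6 - 1*54107 = 6 - 54107 = -54101)
N(E) = 0
p = -6235/9394 (p = (-31175 + 0)/(47346 - 376) = -31175/46970 = -31175*1/46970 = -6235/9394 ≈ -0.66372)
(p + 112894) + h = (-6235/9394 + 112894) - 54101 = 1060520001/9394 - 54101 = 552295207/9394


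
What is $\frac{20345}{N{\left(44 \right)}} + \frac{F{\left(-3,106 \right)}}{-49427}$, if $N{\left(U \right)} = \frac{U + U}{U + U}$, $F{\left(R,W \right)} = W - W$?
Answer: $20345$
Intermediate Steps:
$F{\left(R,W \right)} = 0$
$N{\left(U \right)} = 1$ ($N{\left(U \right)} = \frac{2 U}{2 U} = 2 U \frac{1}{2 U} = 1$)
$\frac{20345}{N{\left(44 \right)}} + \frac{F{\left(-3,106 \right)}}{-49427} = \frac{20345}{1} + \frac{0}{-49427} = 20345 \cdot 1 + 0 \left(- \frac{1}{49427}\right) = 20345 + 0 = 20345$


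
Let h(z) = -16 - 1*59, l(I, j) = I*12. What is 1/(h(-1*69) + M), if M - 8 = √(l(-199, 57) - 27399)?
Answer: -67/34276 - I*√29787/34276 ≈ -0.0019547 - 0.0050353*I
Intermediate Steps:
l(I, j) = 12*I
M = 8 + I*√29787 (M = 8 + √(12*(-199) - 27399) = 8 + √(-2388 - 27399) = 8 + √(-29787) = 8 + I*√29787 ≈ 8.0 + 172.59*I)
h(z) = -75 (h(z) = -16 - 59 = -75)
1/(h(-1*69) + M) = 1/(-75 + (8 + I*√29787)) = 1/(-67 + I*√29787)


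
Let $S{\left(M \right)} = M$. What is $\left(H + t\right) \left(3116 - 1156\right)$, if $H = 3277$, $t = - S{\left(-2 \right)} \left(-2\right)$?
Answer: $6415080$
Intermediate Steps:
$t = -4$ ($t = \left(-1\right) \left(-2\right) \left(-2\right) = 2 \left(-2\right) = -4$)
$\left(H + t\right) \left(3116 - 1156\right) = \left(3277 - 4\right) \left(3116 - 1156\right) = 3273 \cdot 1960 = 6415080$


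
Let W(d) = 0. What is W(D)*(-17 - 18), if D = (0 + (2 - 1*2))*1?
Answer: 0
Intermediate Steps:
D = 0 (D = (0 + (2 - 2))*1 = (0 + 0)*1 = 0*1 = 0)
W(D)*(-17 - 18) = 0*(-17 - 18) = 0*(-35) = 0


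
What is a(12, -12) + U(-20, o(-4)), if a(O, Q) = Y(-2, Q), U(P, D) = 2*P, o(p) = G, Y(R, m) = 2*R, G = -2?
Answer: -44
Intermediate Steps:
o(p) = -2
a(O, Q) = -4 (a(O, Q) = 2*(-2) = -4)
a(12, -12) + U(-20, o(-4)) = -4 + 2*(-20) = -4 - 40 = -44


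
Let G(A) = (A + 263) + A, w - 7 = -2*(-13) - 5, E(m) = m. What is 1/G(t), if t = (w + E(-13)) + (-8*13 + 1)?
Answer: 1/87 ≈ 0.011494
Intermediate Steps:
w = 28 (w = 7 + (-2*(-13) - 5) = 7 + (26 - 5) = 7 + 21 = 28)
t = -88 (t = (28 - 13) + (-8*13 + 1) = 15 + (-104 + 1) = 15 - 103 = -88)
G(A) = 263 + 2*A (G(A) = (263 + A) + A = 263 + 2*A)
1/G(t) = 1/(263 + 2*(-88)) = 1/(263 - 176) = 1/87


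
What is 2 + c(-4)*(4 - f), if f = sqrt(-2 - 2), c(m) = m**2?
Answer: 66 - 32*I ≈ 66.0 - 32.0*I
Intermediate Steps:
f = 2*I (f = sqrt(-4) = 2*I ≈ 2.0*I)
2 + c(-4)*(4 - f) = 2 + (-4)**2*(4 - 2*I) = 2 + 16*(4 - 2*I) = 2 + (64 - 32*I) = 66 - 32*I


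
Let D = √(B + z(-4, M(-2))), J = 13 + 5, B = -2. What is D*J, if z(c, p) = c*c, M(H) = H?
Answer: 18*√14 ≈ 67.350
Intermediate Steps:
z(c, p) = c²
J = 18
D = √14 (D = √(-2 + (-4)²) = √(-2 + 16) = √14 ≈ 3.7417)
D*J = √14*18 = 18*√14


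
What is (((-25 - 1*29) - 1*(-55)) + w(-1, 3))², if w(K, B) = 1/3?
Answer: 16/9 ≈ 1.7778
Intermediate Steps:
w(K, B) = ⅓
(((-25 - 1*29) - 1*(-55)) + w(-1, 3))² = (((-25 - 1*29) - 1*(-55)) + ⅓)² = (((-25 - 29) + 55) + ⅓)² = ((-54 + 55) + ⅓)² = (1 + ⅓)² = (4/3)² = 16/9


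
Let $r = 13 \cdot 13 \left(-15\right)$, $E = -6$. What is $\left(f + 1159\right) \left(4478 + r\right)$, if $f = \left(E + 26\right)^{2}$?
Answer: $3029137$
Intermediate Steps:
$r = -2535$ ($r = 169 \left(-15\right) = -2535$)
$f = 400$ ($f = \left(-6 + 26\right)^{2} = 20^{2} = 400$)
$\left(f + 1159\right) \left(4478 + r\right) = \left(400 + 1159\right) \left(4478 - 2535\right) = 1559 \cdot 1943 = 3029137$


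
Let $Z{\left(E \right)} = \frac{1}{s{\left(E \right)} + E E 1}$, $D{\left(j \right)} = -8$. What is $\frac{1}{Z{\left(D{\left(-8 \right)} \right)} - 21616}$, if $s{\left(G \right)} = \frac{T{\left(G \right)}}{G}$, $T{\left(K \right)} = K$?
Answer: $- \frac{65}{1405039} \approx -4.6262 \cdot 10^{-5}$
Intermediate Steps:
$s{\left(G \right)} = 1$ ($s{\left(G \right)} = \frac{G}{G} = 1$)
$Z{\left(E \right)} = \frac{1}{1 + E^{2}}$ ($Z{\left(E \right)} = \frac{1}{1 + E E 1} = \frac{1}{1 + E^{2} \cdot 1} = \frac{1}{1 + E^{2}}$)
$\frac{1}{Z{\left(D{\left(-8 \right)} \right)} - 21616} = \frac{1}{\frac{1}{1 + \left(-8\right)^{2}} - 21616} = \frac{1}{\frac{1}{1 + 64} - 21616} = \frac{1}{\frac{1}{65} - 21616} = \frac{1}{- \frac{1405039}{65}} = - \frac{65}{1405039}$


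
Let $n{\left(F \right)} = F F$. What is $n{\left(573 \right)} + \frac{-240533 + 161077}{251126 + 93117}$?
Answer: $\frac{113024880491}{344243} \approx 3.2833 \cdot 10^{5}$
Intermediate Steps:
$n{\left(F \right)} = F^{2}$
$n{\left(573 \right)} + \frac{-240533 + 161077}{251126 + 93117} = 573^{2} + \frac{-240533 + 161077}{251126 + 93117} = 328329 - \frac{79456}{344243} = \frac{113024880491}{344243}$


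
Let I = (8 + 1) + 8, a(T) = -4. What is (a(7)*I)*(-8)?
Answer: 544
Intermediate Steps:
I = 17 (I = 9 + 8 = 17)
(a(7)*I)*(-8) = -4*17*(-8) = -68*(-8) = 544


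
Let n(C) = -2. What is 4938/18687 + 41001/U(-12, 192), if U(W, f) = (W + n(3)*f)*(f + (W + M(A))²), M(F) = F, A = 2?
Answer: -21688319/240090576 ≈ -0.090334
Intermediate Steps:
U(W, f) = (W - 2*f)*(f + (2 + W)²) (U(W, f) = (W - 2*f)*(f + (W + 2)²) = (W - 2*f)*(f + (2 + W)²))
4938/18687 + 41001/U(-12, 192) = 4938/18687 + 41001/(-2*192² - 12*192 - 12*(2 - 12)² - 2*192*(2 - 12)²) = 4938*(1/18687) + 41001/(-2*36864 - 2304 - 12*(-10)² - 2*192*(-10)²) = 1646/6229 + 41001/(-73728 - 2304 - 12*100 - 2*192*100) = 1646/6229 + 41001/(-73728 - 2304 - 1200 - 38400) = 1646/6229 + 41001/(-115632) = 1646/6229 + 41001*(-1/115632) = 1646/6229 - 13667/38544 = -21688319/240090576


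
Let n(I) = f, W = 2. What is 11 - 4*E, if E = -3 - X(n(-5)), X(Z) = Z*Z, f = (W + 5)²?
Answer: 9627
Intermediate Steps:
f = 49 (f = (2 + 5)² = 7² = 49)
n(I) = 49
X(Z) = Z²
E = -2404 (E = -3 - 1*49² = -3 - 1*2401 = -3 - 2401 = -2404)
11 - 4*E = 11 - 4*(-2404) = 11 + 9616 = 9627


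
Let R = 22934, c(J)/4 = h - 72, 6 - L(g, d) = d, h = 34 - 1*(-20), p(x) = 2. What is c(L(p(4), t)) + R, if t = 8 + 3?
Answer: 22862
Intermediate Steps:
t = 11
h = 54 (h = 34 + 20 = 54)
L(g, d) = 6 - d
c(J) = -72 (c(J) = 4*(54 - 72) = 4*(-18) = -72)
c(L(p(4), t)) + R = -72 + 22934 = 22862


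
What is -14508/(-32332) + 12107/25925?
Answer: 191890856/209551775 ≈ 0.91572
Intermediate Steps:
-14508/(-32332) + 12107/25925 = -14508*(-1/32332) + 12107*(1/25925) = 3627/8083 + 12107/25925 = 191890856/209551775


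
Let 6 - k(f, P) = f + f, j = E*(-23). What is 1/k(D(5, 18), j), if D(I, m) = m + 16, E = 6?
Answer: -1/62 ≈ -0.016129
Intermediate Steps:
j = -138 (j = 6*(-23) = -138)
D(I, m) = 16 + m
k(f, P) = 6 - 2*f (k(f, P) = 6 - (f + f) = 6 - 2*f)
1/k(D(5, 18), j) = 1/(6 - 2*(16 + 18)) = 1/(6 - 2*34) = 1/(6 - 68) = 1/(-62) = -1/62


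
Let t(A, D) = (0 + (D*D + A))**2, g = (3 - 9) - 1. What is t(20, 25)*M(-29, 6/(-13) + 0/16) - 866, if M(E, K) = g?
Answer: -2913041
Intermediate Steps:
g = -7 (g = -6 - 1 = -7)
t(A, D) = (A + D**2)**2 (t(A, D) = (0 + (D**2 + A))**2 = (0 + (A + D**2))**2 = (A + D**2)**2)
M(E, K) = -7
t(20, 25)*M(-29, 6/(-13) + 0/16) - 866 = (20 + 25**2)**2*(-7) - 866 = (20 + 625)**2*(-7) - 866 = 645**2*(-7) - 866 = 416025*(-7) - 866 = -2912175 - 866 = -2913041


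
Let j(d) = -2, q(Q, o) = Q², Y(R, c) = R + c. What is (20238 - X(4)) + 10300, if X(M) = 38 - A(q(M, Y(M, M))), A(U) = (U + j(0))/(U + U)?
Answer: 488007/16 ≈ 30500.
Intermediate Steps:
A(U) = (-2 + U)/(2*U) (A(U) = (U - 2)/(U + U) = (-2 + U)/((2*U)) = (-2 + U)*(1/(2*U)) = (-2 + U)/(2*U))
X(M) = 38 - (-2 + M²)/(2*M²) (X(M) = 38 - (-2 + M²)/(2*(M²)) = 38 - (-2 + M²)/(2*M²))
(20238 - X(4)) + 10300 = (20238 - (75/2 + 4⁻²)) + 10300 = (20238 - (75/2 + 1/16)) + 10300 = (20238 - 1*601/16) + 10300 = (20238 - 601/16) + 10300 = 323207/16 + 10300 = 488007/16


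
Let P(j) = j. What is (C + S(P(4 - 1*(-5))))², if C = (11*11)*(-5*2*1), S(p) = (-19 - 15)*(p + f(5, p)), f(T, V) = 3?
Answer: 2617924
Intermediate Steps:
S(p) = -102 - 34*p (S(p) = (-19 - 15)*(p + 3) = -34*(3 + p) = -102 - 34*p)
C = -1210 (C = 121*(-10*1) = 121*(-10) = -1210)
(C + S(P(4 - 1*(-5))))² = (-1210 + (-102 - 34*(4 - 1*(-5))))² = (-1210 + (-102 - 34*(4 + 5)))² = (-1210 + (-102 - 34*9))² = (-1210 + (-102 - 306))² = (-1210 - 408)² = (-1618)² = 2617924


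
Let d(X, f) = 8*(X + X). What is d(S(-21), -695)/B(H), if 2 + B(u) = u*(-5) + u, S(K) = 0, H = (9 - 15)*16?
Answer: 0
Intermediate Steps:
H = -96 (H = -6*16 = -96)
B(u) = -2 - 4*u (B(u) = -2 + (u*(-5) + u) = -2 + (-5*u + u) = -2 - 4*u)
d(X, f) = 16*X (d(X, f) = 8*(2*X) = 16*X)
d(S(-21), -695)/B(H) = (16*0)/(-2 - 4*(-96)) = 0/(-2 + 384) = 0/382 = 0*(1/382) = 0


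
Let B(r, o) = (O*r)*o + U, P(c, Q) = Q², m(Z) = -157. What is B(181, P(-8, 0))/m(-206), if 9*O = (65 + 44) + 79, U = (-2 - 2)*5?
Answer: 20/157 ≈ 0.12739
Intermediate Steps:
U = -20 (U = -4*5 = -20)
O = 188/9 (O = ((65 + 44) + 79)/9 = (109 + 79)/9 = (⅑)*188 = 188/9 ≈ 20.889)
B(r, o) = -20 + 188*o*r/9 (B(r, o) = (188*r/9)*o - 20 = 188*o*r/9 - 20 = -20 + 188*o*r/9)
B(181, P(-8, 0))/m(-206) = (-20 + (188/9)*0²*181)/(-157) = (-20 + (188/9)*0*181)*(-1/157) = (-20 + 0)*(-1/157) = -20*(-1/157) = 20/157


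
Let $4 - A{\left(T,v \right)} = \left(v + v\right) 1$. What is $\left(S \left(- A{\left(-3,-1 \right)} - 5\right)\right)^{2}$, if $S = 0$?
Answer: $0$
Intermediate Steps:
$A{\left(T,v \right)} = 4 - 2 v$ ($A{\left(T,v \right)} = 4 - \left(v + v\right) 1 = 4 - 2 v 1 = 4 - 2 v$)
$\left(S \left(- A{\left(-3,-1 \right)} - 5\right)\right)^{2} = \left(0 \left(- (4 - -2) - 5\right)\right)^{2} = \left(0 \left(- (4 + 2) - 5\right)\right)^{2} = \left(0 \left(\left(-1\right) 6 - 5\right)\right)^{2} = \left(0 \left(-6 - 5\right)\right)^{2} = \left(0 \left(-11\right)\right)^{2} = 0^{2} = 0$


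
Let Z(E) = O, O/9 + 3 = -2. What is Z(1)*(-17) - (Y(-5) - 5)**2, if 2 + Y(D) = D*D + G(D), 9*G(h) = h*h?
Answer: 26996/81 ≈ 333.28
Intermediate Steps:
O = -45 (O = -27 + 9*(-2) = -27 - 18 = -45)
Z(E) = -45
G(h) = h**2/9 (G(h) = (h*h)/9 = h**2/9)
Y(D) = -2 + 10*D**2/9 (Y(D) = -2 + (D*D + D**2/9) = -2 + (D**2 + D**2/9) = -2 + 10*D**2/9)
Z(1)*(-17) - (Y(-5) - 5)**2 = -45*(-17) - ((-2 + (10/9)*(-5)**2) - 5)**2 = 765 - ((-2 + (10/9)*25) - 5)**2 = 765 - ((-2 + 250/9) - 5)**2 = 765 - (232/9 - 5)**2 = 765 - (187/9)**2 = 765 - 1*34969/81 = 765 - 34969/81 = 26996/81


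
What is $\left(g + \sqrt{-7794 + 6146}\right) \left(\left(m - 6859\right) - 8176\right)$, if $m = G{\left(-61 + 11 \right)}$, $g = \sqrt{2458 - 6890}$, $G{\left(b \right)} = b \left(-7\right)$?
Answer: $58740 i \left(- \sqrt{103} - \sqrt{277}\right) \approx - 1.5738 \cdot 10^{6} i$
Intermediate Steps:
$G{\left(b \right)} = - 7 b$
$g = 4 i \sqrt{277}$ ($g = \sqrt{-4432} = 4 i \sqrt{277} \approx 66.573 i$)
$m = 350$ ($m = - 7 \left(-61 + 11\right) = \left(-7\right) \left(-50\right) = 350$)
$\left(g + \sqrt{-7794 + 6146}\right) \left(\left(m - 6859\right) - 8176\right) = \left(4 i \sqrt{277} + \sqrt{-7794 + 6146}\right) \left(\left(350 - 6859\right) - 8176\right) = \left(4 i \sqrt{277} + \sqrt{-1648}\right) \left(-6509 - 8176\right) = \left(4 i \sqrt{277} + 4 i \sqrt{103}\right) \left(-14685\right) = \left(4 i \sqrt{103} + 4 i \sqrt{277}\right) \left(-14685\right) = - 58740 i \sqrt{103} - 58740 i \sqrt{277}$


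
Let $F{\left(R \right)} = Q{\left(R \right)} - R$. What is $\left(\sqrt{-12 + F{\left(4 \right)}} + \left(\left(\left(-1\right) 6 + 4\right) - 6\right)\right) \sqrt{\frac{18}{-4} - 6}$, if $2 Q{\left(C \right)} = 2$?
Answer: $\frac{i \sqrt{42} \left(-8 + i \sqrt{15}\right)}{2} \approx -12.55 - 25.923 i$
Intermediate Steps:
$Q{\left(C \right)} = 1$ ($Q{\left(C \right)} = \frac{1}{2} \cdot 2 = 1$)
$F{\left(R \right)} = 1 - R$
$\left(\sqrt{-12 + F{\left(4 \right)}} + \left(\left(\left(-1\right) 6 + 4\right) - 6\right)\right) \sqrt{\frac{18}{-4} - 6} = \left(\sqrt{-12 + \left(1 - 4\right)} + \left(\left(\left(-1\right) 6 + 4\right) - 6\right)\right) \sqrt{\frac{18}{-4} - 6} = \left(\sqrt{-12 + \left(1 - 4\right)} + \left(\left(-6 + 4\right) - 6\right)\right) \sqrt{18 \left(- \frac{1}{4}\right) - 6} = \left(\sqrt{-12 - 3} - 8\right) \sqrt{- \frac{9}{2} - 6} = \left(\sqrt{-15} - 8\right) \sqrt{- \frac{21}{2}} = \left(i \sqrt{15} - 8\right) \frac{i \sqrt{42}}{2} = \left(-8 + i \sqrt{15}\right) \frac{i \sqrt{42}}{2} = \frac{i \sqrt{42} \left(-8 + i \sqrt{15}\right)}{2}$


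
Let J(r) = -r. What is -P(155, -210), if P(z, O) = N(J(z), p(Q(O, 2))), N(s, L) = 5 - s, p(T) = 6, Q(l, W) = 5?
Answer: -160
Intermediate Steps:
P(z, O) = 5 + z (P(z, O) = 5 - (-1)*z = 5 + z)
-P(155, -210) = -(5 + 155) = -1*160 = -160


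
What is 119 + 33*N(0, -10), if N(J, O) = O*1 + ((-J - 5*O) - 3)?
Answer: 1340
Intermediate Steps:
N(J, O) = -3 - J - 4*O (N(J, O) = O + (-3 - J - 5*O) = -3 - J - 4*O)
119 + 33*N(0, -10) = 119 + 33*(-3 - 1*0 - 4*(-10)) = 119 + 33*(-3 + 0 + 40) = 119 + 33*37 = 119 + 1221 = 1340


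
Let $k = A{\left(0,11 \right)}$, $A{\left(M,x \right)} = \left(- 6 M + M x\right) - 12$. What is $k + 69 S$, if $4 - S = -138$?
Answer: $9786$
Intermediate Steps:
$A{\left(M,x \right)} = -12 - 6 M + M x$
$S = 142$ ($S = 4 - -138 = 4 + 138 = 142$)
$k = -12$ ($k = -12 - 0 + 0 \cdot 11 = -12 + 0 + 0 = -12$)
$k + 69 S = -12 + 69 \cdot 142 = -12 + 9798 = 9786$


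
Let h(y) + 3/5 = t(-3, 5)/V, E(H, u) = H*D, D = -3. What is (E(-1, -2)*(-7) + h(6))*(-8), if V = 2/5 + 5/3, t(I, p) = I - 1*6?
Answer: 32184/155 ≈ 207.64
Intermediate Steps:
t(I, p) = -6 + I (t(I, p) = I - 6 = -6 + I)
E(H, u) = -3*H (E(H, u) = H*(-3) = -3*H)
V = 31/15 (V = 2*(1/5) + 5*(1/3) = 2/5 + 5/3 = 31/15 ≈ 2.0667)
h(y) = -768/155 (h(y) = -3/5 + (-6 - 3)/(31/15) = -3/5 - 9*15/31 = -3/5 - 135/31 = -768/155)
(E(-1, -2)*(-7) + h(6))*(-8) = (-3*(-1)*(-7) - 768/155)*(-8) = (3*(-7) - 768/155)*(-8) = (-21 - 768/155)*(-8) = -4023/155*(-8) = 32184/155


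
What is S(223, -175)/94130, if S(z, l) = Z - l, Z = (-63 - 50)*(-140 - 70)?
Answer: 4781/18826 ≈ 0.25396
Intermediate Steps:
Z = 23730 (Z = -113*(-210) = 23730)
S(z, l) = 23730 - l
S(223, -175)/94130 = (23730 - 1*(-175))/94130 = (23730 + 175)*(1/94130) = 23905*(1/94130) = 4781/18826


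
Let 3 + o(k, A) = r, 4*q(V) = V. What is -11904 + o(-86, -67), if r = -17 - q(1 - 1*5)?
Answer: -11923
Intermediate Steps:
q(V) = V/4
r = -16 (r = -17 - (1 - 1*5)/4 = -17 - (1 - 5)/4 = -17 - (-4)/4 = -17 - 1*(-1) = -17 + 1 = -16)
o(k, A) = -19 (o(k, A) = -3 - 16 = -19)
-11904 + o(-86, -67) = -11904 - 19 = -11923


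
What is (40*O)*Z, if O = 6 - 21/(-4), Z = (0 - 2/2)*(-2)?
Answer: 900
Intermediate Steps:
Z = 2 (Z = (0 - 2*1/2)*(-2) = (0 - 1)*(-2) = -1*(-2) = 2)
O = 45/4 (O = 6 - 21*(-1)/4 = 6 - 1*(-21/4) = 6 + 21/4 = 45/4 ≈ 11.250)
(40*O)*Z = (40*(45/4))*2 = 450*2 = 900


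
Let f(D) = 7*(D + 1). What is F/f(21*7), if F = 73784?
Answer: 18446/259 ≈ 71.220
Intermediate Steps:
f(D) = 7 + 7*D (f(D) = 7*(1 + D) = 7 + 7*D)
F/f(21*7) = 73784/(7 + 7*(21*7)) = 73784/(7 + 7*147) = 73784/(7 + 1029) = 73784/1036 = 73784*(1/1036) = 18446/259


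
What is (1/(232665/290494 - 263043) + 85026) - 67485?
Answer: 1340346059210663/76412180577 ≈ 17541.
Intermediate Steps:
(1/(232665/290494 - 263043) + 85026) - 67485 = (1/(-76412180577/290494) + 85026) - 67485 = (-290494/76412180577 + 85026) - 67485 = 6497022065449508/76412180577 - 67485 = 1340346059210663/76412180577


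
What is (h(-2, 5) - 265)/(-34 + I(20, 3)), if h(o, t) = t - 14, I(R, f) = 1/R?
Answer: 5480/679 ≈ 8.0707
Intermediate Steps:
h(o, t) = -14 + t
(h(-2, 5) - 265)/(-34 + I(20, 3)) = ((-14 + 5) - 265)/(-34 + 1/20) = (-9 - 265)/(-34 + 1/20) = -274/(-679/20) = -274*(-20/679) = 5480/679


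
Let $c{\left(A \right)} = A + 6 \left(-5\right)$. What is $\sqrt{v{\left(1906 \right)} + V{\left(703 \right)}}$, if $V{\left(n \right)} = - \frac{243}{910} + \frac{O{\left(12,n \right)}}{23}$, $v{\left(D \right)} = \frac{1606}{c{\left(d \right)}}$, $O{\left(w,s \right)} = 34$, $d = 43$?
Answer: $\frac{\sqrt{323363670}}{1610} \approx 11.169$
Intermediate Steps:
$c{\left(A \right)} = -30 + A$ ($c{\left(A \right)} = A - 30 = -30 + A$)
$v{\left(D \right)} = \frac{1606}{13}$ ($v{\left(D \right)} = \frac{1606}{-30 + 43} = \frac{1606}{13}$)
$V{\left(n \right)} = \frac{25351}{20930}$ ($V{\left(n \right)} = - \frac{243}{910} + \frac{34}{23} = \frac{25351}{20930}$)
$\sqrt{v{\left(1906 \right)} + V{\left(703 \right)}} = \sqrt{\frac{1606}{13} + \frac{25351}{20930}} = \sqrt{\frac{200847}{1610}} = \frac{\sqrt{323363670}}{1610}$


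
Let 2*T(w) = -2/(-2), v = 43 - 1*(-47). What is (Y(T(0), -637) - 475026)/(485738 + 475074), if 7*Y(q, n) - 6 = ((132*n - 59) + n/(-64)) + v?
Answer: -218190019/430443776 ≈ -0.50690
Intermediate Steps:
v = 90 (v = 43 + 47 = 90)
T(w) = ½ (T(w) = (-2/(-2))/2 = (-½*(-2))/2 = (½)*1 = ½)
Y(q, n) = 37/7 + 8447*n/448 (Y(q, n) = 6/7 + (((132*n - 59) + n/(-64)) + 90)/7 = 6/7 + (((-59 + 132*n) + n*(-1/64)) + 90)/7 = 6/7 + (((-59 + 132*n) - n/64) + 90)/7 = 6/7 + ((-59 + 8447*n/64) + 90)/7 = 6/7 + (31 + 8447*n/64)/7 = 6/7 + (31/7 + 8447*n/448) = 37/7 + 8447*n/448)
(Y(T(0), -637) - 475026)/(485738 + 475074) = ((37/7 + (8447/448)*(-637)) - 475026)/(485738 + 475074) = ((37/7 - 768677/64) - 475026)/960812 = (-5378371/448 - 475026)*(1/960812) = -218190019/448*1/960812 = -218190019/430443776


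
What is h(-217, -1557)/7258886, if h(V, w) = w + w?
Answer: -1557/3629443 ≈ -0.00042899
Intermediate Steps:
h(V, w) = 2*w
h(-217, -1557)/7258886 = (2*(-1557))/7258886 = -3114*1/7258886 = -1557/3629443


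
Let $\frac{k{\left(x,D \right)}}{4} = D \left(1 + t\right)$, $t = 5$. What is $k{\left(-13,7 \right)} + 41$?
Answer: $209$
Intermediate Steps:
$k{\left(x,D \right)} = 24 D$ ($k{\left(x,D \right)} = 4 D \left(1 + 5\right) = 4 D 6 = 4 \cdot 6 D = 24 D$)
$k{\left(-13,7 \right)} + 41 = 24 \cdot 7 + 41 = 168 + 41 = 209$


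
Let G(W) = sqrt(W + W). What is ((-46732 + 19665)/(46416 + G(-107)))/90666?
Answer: -104695156/16277911237485 + 27067*I*sqrt(214)/195334934849820 ≈ -6.4317e-6 + 2.0271e-9*I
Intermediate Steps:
G(W) = sqrt(2)*sqrt(W) (G(W) = sqrt(2*W) = sqrt(2)*sqrt(W))
((-46732 + 19665)/(46416 + G(-107)))/90666 = ((-46732 + 19665)/(46416 + sqrt(2)*sqrt(-107)))/90666 = -27067/(46416 + sqrt(2)*(I*sqrt(107)))*(1/90666) = -27067/(46416 + I*sqrt(214))*(1/90666) = -27067/(90666*(46416 + I*sqrt(214)))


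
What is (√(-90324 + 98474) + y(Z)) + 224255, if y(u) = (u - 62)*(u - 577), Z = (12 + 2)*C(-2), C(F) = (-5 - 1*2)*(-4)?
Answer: 163205 + 5*√326 ≈ 1.6330e+5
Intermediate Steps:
C(F) = 28 (C(F) = (-5 - 2)*(-4) = -7*(-4) = 28)
Z = 392 (Z = (12 + 2)*28 = 14*28 = 392)
y(u) = (-577 + u)*(-62 + u) (y(u) = (-62 + u)*(-577 + u) = (-577 + u)*(-62 + u))
(√(-90324 + 98474) + y(Z)) + 224255 = (√(-90324 + 98474) + (35774 + 392² - 639*392)) + 224255 = (√8150 + (35774 + 153664 - 250488)) + 224255 = (5*√326 - 61050) + 224255 = (-61050 + 5*√326) + 224255 = 163205 + 5*√326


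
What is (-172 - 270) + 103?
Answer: -339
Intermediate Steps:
(-172 - 270) + 103 = -442 + 103 = -339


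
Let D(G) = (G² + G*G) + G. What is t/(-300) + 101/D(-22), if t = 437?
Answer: -191551/141900 ≈ -1.3499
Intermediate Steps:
D(G) = G + 2*G² (D(G) = (G² + G²) + G = 2*G² + G = G + 2*G²)
t/(-300) + 101/D(-22) = 437/(-300) + 101/((-22*(1 + 2*(-22)))) = 437*(-1/300) + 101/((-22*(1 - 44))) = -437/300 + 101/((-22*(-43))) = -437/300 + 101/946 = -191551/141900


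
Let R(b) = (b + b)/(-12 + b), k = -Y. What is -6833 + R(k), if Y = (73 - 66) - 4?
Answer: -34163/5 ≈ -6832.6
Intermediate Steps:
Y = 3 (Y = 7 - 4 = 3)
k = -3 (k = -1*3 = -3)
R(b) = 2*b/(-12 + b) (R(b) = (2*b)/(-12 + b) = 2*b/(-12 + b))
-6833 + R(k) = -6833 + 2*(-3)/(-12 - 3) = -6833 + 2*(-3)/(-15) = -6833 + 2*(-3)*(-1/15) = -6833 + ⅖ = -34163/5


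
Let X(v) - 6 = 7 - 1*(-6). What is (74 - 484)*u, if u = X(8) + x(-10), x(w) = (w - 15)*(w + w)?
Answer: -212790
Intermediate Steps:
x(w) = 2*w*(-15 + w) (x(w) = (-15 + w)*(2*w) = 2*w*(-15 + w))
X(v) = 19 (X(v) = 6 + (7 - 1*(-6)) = 6 + (7 + 6) = 6 + 13 = 19)
u = 519 (u = 19 + 2*(-10)*(-15 - 10) = 19 + 2*(-10)*(-25) = 19 + 500 = 519)
(74 - 484)*u = (74 - 484)*519 = -410*519 = -212790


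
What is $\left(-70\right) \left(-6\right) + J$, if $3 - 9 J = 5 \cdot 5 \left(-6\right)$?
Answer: $437$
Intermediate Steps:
$J = 17$ ($J = \frac{1}{3} - \frac{5 \cdot 5 \left(-6\right)}{9} = \frac{1}{3} - \frac{25 \left(-6\right)}{9} = \frac{1}{3} - - \frac{50}{3} = \frac{1}{3} + \frac{50}{3} = 17$)
$\left(-70\right) \left(-6\right) + J = \left(-70\right) \left(-6\right) + 17 = 420 + 17 = 437$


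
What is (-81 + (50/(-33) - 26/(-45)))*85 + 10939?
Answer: 393458/99 ≈ 3974.3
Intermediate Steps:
(-81 + (50/(-33) - 26/(-45)))*85 + 10939 = (-81 + (50*(-1/33) - 26*(-1/45)))*85 + 10939 = (-81 + (-50/33 + 26/45))*85 + 10939 = (-81 - 464/495)*85 + 10939 = -40559/495*85 + 10939 = -689503/99 + 10939 = 393458/99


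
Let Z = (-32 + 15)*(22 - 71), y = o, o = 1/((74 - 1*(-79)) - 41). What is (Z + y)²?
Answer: 8704330209/12544 ≈ 6.9390e+5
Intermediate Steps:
o = 1/112 (o = 1/((74 + 79) - 41) = 1/(153 - 41) = 1/112 ≈ 0.0089286)
y = 1/112 ≈ 0.0089286
Z = 833 (Z = -17*(-49) = 833)
(Z + y)² = (833 + 1/112)² = (93297/112)² = 8704330209/12544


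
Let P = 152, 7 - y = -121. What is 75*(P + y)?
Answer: 21000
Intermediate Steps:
y = 128 (y = 7 - 1*(-121) = 7 + 121 = 128)
75*(P + y) = 75*(152 + 128) = 75*280 = 21000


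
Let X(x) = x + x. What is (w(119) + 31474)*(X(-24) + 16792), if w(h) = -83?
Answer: 525610904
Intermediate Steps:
X(x) = 2*x
(w(119) + 31474)*(X(-24) + 16792) = (-83 + 31474)*(2*(-24) + 16792) = 31391*(-48 + 16792) = 31391*16744 = 525610904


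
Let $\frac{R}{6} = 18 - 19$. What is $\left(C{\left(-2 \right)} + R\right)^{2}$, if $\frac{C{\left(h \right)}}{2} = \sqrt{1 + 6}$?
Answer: $64 - 24 \sqrt{7} \approx 0.50197$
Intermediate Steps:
$R = -6$ ($R = 6 \left(18 - 19\right) = 6 \left(-1\right) = -6$)
$C{\left(h \right)} = 2 \sqrt{7}$ ($C{\left(h \right)} = 2 \sqrt{1 + 6} = 2 \sqrt{7}$)
$\left(C{\left(-2 \right)} + R\right)^{2} = \left(2 \sqrt{7} - 6\right)^{2} = \left(-6 + 2 \sqrt{7}\right)^{2}$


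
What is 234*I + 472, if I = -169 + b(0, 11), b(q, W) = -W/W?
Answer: -39308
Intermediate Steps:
b(q, W) = -1 (b(q, W) = -1*1 = -1)
I = -170 (I = -169 - 1 = -170)
234*I + 472 = 234*(-170) + 472 = -39780 + 472 = -39308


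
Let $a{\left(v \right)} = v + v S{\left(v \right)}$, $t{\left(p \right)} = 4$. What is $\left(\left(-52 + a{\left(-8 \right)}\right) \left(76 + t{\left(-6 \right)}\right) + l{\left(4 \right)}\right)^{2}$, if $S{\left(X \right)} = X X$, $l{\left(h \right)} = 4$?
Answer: $2093611536$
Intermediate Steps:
$S{\left(X \right)} = X^{2}$
$a{\left(v \right)} = v + v^{3}$ ($a{\left(v \right)} = v + v v^{2} = v + v^{3}$)
$\left(\left(-52 + a{\left(-8 \right)}\right) \left(76 + t{\left(-6 \right)}\right) + l{\left(4 \right)}\right)^{2} = \left(\left(-52 + \left(-8 + \left(-8\right)^{3}\right)\right) \left(76 + 4\right) + 4\right)^{2} = \left(\left(-52 - 520\right) 80 + 4\right)^{2} = \left(\left(-572\right) 80 + 4\right)^{2} = \left(-45760 + 4\right)^{2} = \left(-45756\right)^{2} = 2093611536$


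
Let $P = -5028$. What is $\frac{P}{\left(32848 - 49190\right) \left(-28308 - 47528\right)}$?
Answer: $- \frac{1257}{309827978} \approx -4.0571 \cdot 10^{-6}$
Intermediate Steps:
$\frac{P}{\left(32848 - 49190\right) \left(-28308 - 47528\right)} = - \frac{5028}{\left(32848 - 49190\right) \left(-28308 - 47528\right)} = - \frac{5028}{\left(-16342\right) \left(-75836\right)} = - \frac{5028}{1239311912} = \left(-5028\right) \frac{1}{1239311912} = - \frac{1257}{309827978}$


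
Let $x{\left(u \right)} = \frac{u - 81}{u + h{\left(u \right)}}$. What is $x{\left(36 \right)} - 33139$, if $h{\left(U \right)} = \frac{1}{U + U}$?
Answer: $- \frac{85932667}{2593} \approx -33140.0$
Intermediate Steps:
$h{\left(U \right)} = \frac{1}{2 U}$
$x{\left(u \right)} = \frac{-81 + u}{u + \frac{1}{2 u}}$ ($x{\left(u \right)} = \frac{u - 81}{u + \frac{1}{2 u}} = \frac{-81 + u}{u + \frac{1}{2 u}}$)
$x{\left(36 \right)} - 33139 = 2 \cdot 36 \frac{1}{1 + 2 \cdot 36^{2}} \left(-81 + 36\right) - 33139 = 2 \cdot 36 \frac{1}{1 + 2 \cdot 1296} \left(-45\right) - 33139 = 2 \cdot 36 \frac{1}{1 + 2592} \left(-45\right) - 33139 = 2 \cdot 36 \cdot \frac{1}{2593} \left(-45\right) - 33139 = - \frac{3240}{2593} - 33139 = - \frac{85932667}{2593}$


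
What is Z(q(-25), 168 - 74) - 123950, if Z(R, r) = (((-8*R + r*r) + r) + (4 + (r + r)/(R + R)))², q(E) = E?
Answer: 52023332786/625 ≈ 8.3237e+7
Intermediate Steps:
Z(R, r) = (4 + r + r² - 8*R + r/R)² (Z(R, r) = (((-8*R + r²) + r) + (4 + (2*r)/((2*R))))² = (((r² - 8*R) + r) + (4 + (2*r)*(1/(2*R))))² = ((r + r² - 8*R) + (4 + r/R))² = (4 + r + r² - 8*R + r/R)²)
Z(q(-25), 168 - 74) - 123950 = ((168 - 74) - 8*(-25)² + 4*(-25) - 25*(168 - 74) - 25*(168 - 74)²)²/(-25)² - 123950 = (94 - 8*625 - 100 - 25*94 - 25*94²)²/625 - 123950 = (94 - 5000 - 100 - 2350 - 25*8836)²/625 - 123950 = (94 - 5000 - 100 - 2350 - 220900)²/625 - 123950 = (1/625)*(-228256)² - 123950 = (1/625)*52100801536 - 123950 = 52100801536/625 - 123950 = 52023332786/625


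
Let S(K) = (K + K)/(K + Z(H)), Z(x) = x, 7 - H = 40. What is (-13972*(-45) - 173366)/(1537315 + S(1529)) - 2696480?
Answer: -281883406126888/104537559 ≈ -2.6965e+6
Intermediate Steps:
H = -33 (H = 7 - 1*40 = 7 - 40 = -33)
S(K) = 2*K/(-33 + K) (S(K) = (K + K)/(K - 33) = (2*K)/(-33 + K) = 2*K/(-33 + K))
(-13972*(-45) - 173366)/(1537315 + S(1529)) - 2696480 = (-13972*(-45) - 173366)/(1537315 + 2*1529/(-33 + 1529)) - 2696480 = (628740 - 173366)/(1537315 + 2*1529/1496) - 2696480 = 455374/(1537315 + 2*1529*(1/1496)) - 2696480 = 455374/(1537315 + 139/68) - 2696480 = 455374/(104537559/68) - 2696480 = 455374*(68/104537559) - 2696480 = 30965432/104537559 - 2696480 = -281883406126888/104537559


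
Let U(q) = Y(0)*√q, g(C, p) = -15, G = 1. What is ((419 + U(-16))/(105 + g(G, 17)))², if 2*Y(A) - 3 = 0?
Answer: 7021/324 + 419*I/675 ≈ 21.67 + 0.62074*I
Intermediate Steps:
Y(A) = 3/2 (Y(A) = 3/2 + (½)*0 = 3/2 + 0 = 3/2)
U(q) = 3*√q/2
((419 + U(-16))/(105 + g(G, 17)))² = ((419 + 3*√(-16)/2)/(105 - 15))² = ((419 + 3*(4*I)/2)/90)² = ((419 + 6*I)*(1/90))² = (419/90 + I/15)²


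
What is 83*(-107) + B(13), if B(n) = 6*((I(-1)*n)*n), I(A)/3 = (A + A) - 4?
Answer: -27133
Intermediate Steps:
I(A) = -12 + 6*A (I(A) = 3*((A + A) - 4) = 3*(2*A - 4) = 3*(-4 + 2*A) = -12 + 6*A)
B(n) = -108*n² (B(n) = 6*(((-12 + 6*(-1))*n)*n) = 6*(((-12 - 6)*n)*n) = 6*((-18*n)*n) = 6*(-18*n²) = -108*n²)
83*(-107) + B(13) = 83*(-107) - 108*13² = -8881 - 108*169 = -8881 - 18252 = -27133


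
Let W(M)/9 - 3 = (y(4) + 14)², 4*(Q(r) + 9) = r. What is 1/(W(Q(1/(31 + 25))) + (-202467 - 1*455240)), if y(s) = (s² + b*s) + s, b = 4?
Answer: -1/635180 ≈ -1.5744e-6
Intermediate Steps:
y(s) = s² + 5*s (y(s) = (s² + 4*s) + s = s² + 5*s)
Q(r) = -9 + r/4
W(M) = 22527 (W(M) = 27 + 9*(4*(5 + 4) + 14)² = 27 + 9*(4*9 + 14)² = 27 + 9*(36 + 14)² = 27 + 9*50² = 27 + 9*2500 = 27 + 22500 = 22527)
1/(W(Q(1/(31 + 25))) + (-202467 - 1*455240)) = 1/(22527 + (-202467 - 1*455240)) = 1/(22527 + (-202467 - 455240)) = 1/(22527 - 657707) = 1/(-635180) = -1/635180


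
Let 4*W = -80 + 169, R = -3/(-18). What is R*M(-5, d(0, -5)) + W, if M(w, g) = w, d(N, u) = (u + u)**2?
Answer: 257/12 ≈ 21.417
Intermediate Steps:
d(N, u) = 4*u**2 (d(N, u) = (2*u)**2 = 4*u**2)
R = 1/6 (R = -3*(-1/18) = 1/6 ≈ 0.16667)
W = 89/4 (W = (-80 + 169)/4 = (1/4)*89 = 89/4 ≈ 22.250)
R*M(-5, d(0, -5)) + W = (1/6)*(-5) + 89/4 = -5/6 + 89/4 = 257/12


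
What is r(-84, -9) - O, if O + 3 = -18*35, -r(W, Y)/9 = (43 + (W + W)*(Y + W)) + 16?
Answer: -140514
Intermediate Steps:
r(W, Y) = -531 - 18*W*(W + Y) (r(W, Y) = -9*((43 + (W + W)*(Y + W)) + 16) = -9*((43 + (2*W)*(W + Y)) + 16) = -9*((43 + 2*W*(W + Y)) + 16) = -9*(59 + 2*W*(W + Y)) = -531 - 18*W*(W + Y))
O = -633 (O = -3 - 18*35 = -3 - 630 = -633)
r(-84, -9) - O = (-531 - 18*(-84)**2 - 18*(-84)*(-9)) - 1*(-633) = (-531 - 18*7056 - 13608) + 633 = (-531 - 127008 - 13608) + 633 = -141147 + 633 = -140514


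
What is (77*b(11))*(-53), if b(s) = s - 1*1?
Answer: -40810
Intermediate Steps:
b(s) = -1 + s (b(s) = s - 1 = -1 + s)
(77*b(11))*(-53) = (77*(-1 + 11))*(-53) = (77*10)*(-53) = 770*(-53) = -40810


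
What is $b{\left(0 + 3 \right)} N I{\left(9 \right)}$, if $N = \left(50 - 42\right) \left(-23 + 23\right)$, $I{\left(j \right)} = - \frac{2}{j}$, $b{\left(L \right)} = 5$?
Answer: $0$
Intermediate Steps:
$N = 0$ ($N = 8 \cdot 0 = 0$)
$b{\left(0 + 3 \right)} N I{\left(9 \right)} = 5 \cdot 0 \left(- \frac{2}{9}\right) = 0 \left(\left(-2\right) \frac{1}{9}\right) = 0 \left(- \frac{2}{9}\right) = 0$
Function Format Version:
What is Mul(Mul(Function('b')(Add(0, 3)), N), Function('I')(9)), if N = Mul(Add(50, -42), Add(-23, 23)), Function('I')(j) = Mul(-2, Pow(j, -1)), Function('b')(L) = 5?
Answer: 0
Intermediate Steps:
N = 0 (N = Mul(8, 0) = 0)
Mul(Mul(Function('b')(Add(0, 3)), N), Function('I')(9)) = Mul(Mul(5, 0), Mul(-2, Pow(9, -1))) = Mul(0, Mul(-2, Rational(1, 9))) = Mul(0, Rational(-2, 9)) = 0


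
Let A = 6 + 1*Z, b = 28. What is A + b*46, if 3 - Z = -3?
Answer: 1300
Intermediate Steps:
Z = 6 (Z = 3 - 1*(-3) = 3 + 3 = 6)
A = 12 (A = 6 + 1*6 = 6 + 6 = 12)
A + b*46 = 12 + 28*46 = 12 + 1288 = 1300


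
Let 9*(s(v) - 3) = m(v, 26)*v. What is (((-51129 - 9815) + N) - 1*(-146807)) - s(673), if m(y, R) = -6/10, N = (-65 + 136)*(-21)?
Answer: 1266208/15 ≈ 84414.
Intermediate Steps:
N = -1491 (N = 71*(-21) = -1491)
m(y, R) = -⅗ (m(y, R) = -6*⅒ = -⅗)
s(v) = 3 - v/15 (s(v) = 3 + (-3*v/5)/9 = 3 - v/15)
(((-51129 - 9815) + N) - 1*(-146807)) - s(673) = (((-51129 - 9815) - 1491) - 1*(-146807)) - (3 - 1/15*673) = ((-60944 - 1491) + 146807) - (3 - 673/15) = (-62435 + 146807) - 1*(-628/15) = 84372 + 628/15 = 1266208/15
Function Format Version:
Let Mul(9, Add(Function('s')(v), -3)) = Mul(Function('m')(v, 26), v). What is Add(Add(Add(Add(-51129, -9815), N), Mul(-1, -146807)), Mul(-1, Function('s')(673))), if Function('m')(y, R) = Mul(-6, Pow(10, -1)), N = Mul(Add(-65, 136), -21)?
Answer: Rational(1266208, 15) ≈ 84414.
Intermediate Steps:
N = -1491 (N = Mul(71, -21) = -1491)
Function('m')(y, R) = Rational(-3, 5) (Function('m')(y, R) = Mul(-6, Rational(1, 10)) = Rational(-3, 5))
Function('s')(v) = Add(3, Mul(Rational(-1, 15), v)) (Function('s')(v) = Add(3, Mul(Rational(1, 9), Mul(Rational(-3, 5), v))) = Add(3, Mul(Rational(-1, 15), v)))
Add(Add(Add(Add(-51129, -9815), N), Mul(-1, -146807)), Mul(-1, Function('s')(673))) = Add(Add(Add(Add(-51129, -9815), -1491), Mul(-1, -146807)), Mul(-1, Add(3, Mul(Rational(-1, 15), 673)))) = Add(Add(Add(-60944, -1491), 146807), Mul(-1, Add(3, Rational(-673, 15)))) = Add(Add(-62435, 146807), Mul(-1, Rational(-628, 15))) = Add(84372, Rational(628, 15)) = Rational(1266208, 15)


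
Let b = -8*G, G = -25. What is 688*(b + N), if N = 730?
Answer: 639840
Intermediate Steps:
b = 200 (b = -8*(-25) = 200)
688*(b + N) = 688*(200 + 730) = 688*930 = 639840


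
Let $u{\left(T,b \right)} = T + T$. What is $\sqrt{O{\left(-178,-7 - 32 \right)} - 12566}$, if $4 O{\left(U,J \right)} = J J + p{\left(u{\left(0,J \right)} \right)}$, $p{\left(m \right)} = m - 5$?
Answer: $i \sqrt{12187} \approx 110.39 i$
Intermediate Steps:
$u{\left(T,b \right)} = 2 T$
$p{\left(m \right)} = -5 + m$ ($p{\left(m \right)} = m - 5 = -5 + m$)
$O{\left(U,J \right)} = - \frac{5}{4} + \frac{J^{2}}{4}$ ($O{\left(U,J \right)} = \frac{J J + \left(-5 + 2 \cdot 0\right)}{4} = \frac{J^{2} + \left(-5 + 0\right)}{4} = \frac{J^{2} - 5}{4} = \frac{-5 + J^{2}}{4} = - \frac{5}{4} + \frac{J^{2}}{4}$)
$\sqrt{O{\left(-178,-7 - 32 \right)} - 12566} = \sqrt{\left(- \frac{5}{4} + \frac{\left(-7 - 32\right)^{2}}{4}\right) - 12566} = \sqrt{\left(- \frac{5}{4} + \frac{\left(-39\right)^{2}}{4}\right) - 12566} = \sqrt{\left(- \frac{5}{4} + \frac{1}{4} \cdot 1521\right) - 12566} = \sqrt{\left(- \frac{5}{4} + \frac{1521}{4}\right) - 12566} = \sqrt{379 - 12566} = \sqrt{-12187} = i \sqrt{12187}$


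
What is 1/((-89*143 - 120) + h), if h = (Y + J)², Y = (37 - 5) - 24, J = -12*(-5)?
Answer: -1/8223 ≈ -0.00012161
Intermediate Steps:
J = 60
Y = 8 (Y = 32 - 24 = 8)
h = 4624 (h = (8 + 60)² = 68² = 4624)
1/((-89*143 - 120) + h) = 1/((-89*143 - 120) + 4624) = 1/((-12727 - 120) + 4624) = 1/(-12847 + 4624) = 1/(-8223) = -1/8223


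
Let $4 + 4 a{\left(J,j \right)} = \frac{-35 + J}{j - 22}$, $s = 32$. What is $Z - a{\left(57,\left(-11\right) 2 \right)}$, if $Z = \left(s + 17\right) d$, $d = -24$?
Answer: $- \frac{9399}{8} \approx -1174.9$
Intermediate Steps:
$a{\left(J,j \right)} = -1 + \frac{-35 + J}{4 \left(-22 + j\right)}$ ($a{\left(J,j \right)} = -1 + \frac{\left(-35 + J\right) \frac{1}{j - 22}}{4} = -1 + \frac{\left(-35 + J\right) \frac{1}{-22 + j}}{4} = -1 + \frac{\frac{1}{-22 + j} \left(-35 + J\right)}{4} = -1 + \frac{-35 + J}{4 \left(-22 + j\right)}$)
$Z = -1176$ ($Z = \left(32 + 17\right) \left(-24\right) = 49 \left(-24\right) = -1176$)
$Z - a{\left(57,\left(-11\right) 2 \right)} = -1176 - \frac{53 + 57 - 4 \left(\left(-11\right) 2\right)}{4 \left(-22 - 22\right)} = -1176 - \frac{53 + 57 - -88}{4 \left(-22 - 22\right)} = -1176 - \frac{53 + 57 + 88}{4 \left(-44\right)} = -1176 - \frac{1}{4} \left(- \frac{1}{44}\right) 198 = -1176 - - \frac{9}{8} = -1176 + \frac{9}{8} = - \frac{9399}{8}$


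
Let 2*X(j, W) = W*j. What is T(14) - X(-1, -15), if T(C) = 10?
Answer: 5/2 ≈ 2.5000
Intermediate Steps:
X(j, W) = W*j/2 (X(j, W) = (W*j)/2 = W*j/2)
T(14) - X(-1, -15) = 10 - (-15)*(-1)/2 = 10 - 1*15/2 = 10 - 15/2 = 5/2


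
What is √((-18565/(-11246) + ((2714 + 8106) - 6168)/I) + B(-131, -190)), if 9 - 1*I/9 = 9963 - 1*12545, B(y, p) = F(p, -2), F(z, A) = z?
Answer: I*√1437728946427637138/87415158 ≈ 13.717*I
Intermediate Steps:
B(y, p) = p
I = 23319 (I = 81 - 9*(9963 - 1*12545) = 81 - 9*(9963 - 12545) = 81 - 9*(-2582) = 81 + 23238 = 23319)
√((-18565/(-11246) + ((2714 + 8106) - 6168)/I) + B(-131, -190)) = √((-18565/(-11246) + ((2714 + 8106) - 6168)/23319) - 190) = √((-18565*(-1/11246) + (10820 - 6168)*(1/23319)) - 190) = √((18565/11246 + 4652*(1/23319)) - 190) = √((18565/11246 + 4652/23319) - 190) = √(485233627/262245474 - 190) = √(-49341406433/262245474) = I*√1437728946427637138/87415158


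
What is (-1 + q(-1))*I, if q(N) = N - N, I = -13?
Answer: 13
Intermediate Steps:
q(N) = 0
(-1 + q(-1))*I = (-1 + 0)*(-13) = -1*(-13) = 13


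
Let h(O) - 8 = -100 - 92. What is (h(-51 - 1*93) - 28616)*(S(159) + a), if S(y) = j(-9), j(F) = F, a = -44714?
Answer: 1288022400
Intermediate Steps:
S(y) = -9
h(O) = -184 (h(O) = 8 + (-100 - 92) = 8 - 192 = -184)
(h(-51 - 1*93) - 28616)*(S(159) + a) = (-184 - 28616)*(-9 - 44714) = -28800*(-44723) = 1288022400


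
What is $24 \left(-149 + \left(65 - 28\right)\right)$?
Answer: $-2688$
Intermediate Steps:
$24 \left(-149 + \left(65 - 28\right)\right) = 24 \left(-149 + 37\right) = 24 \left(-112\right) = -2688$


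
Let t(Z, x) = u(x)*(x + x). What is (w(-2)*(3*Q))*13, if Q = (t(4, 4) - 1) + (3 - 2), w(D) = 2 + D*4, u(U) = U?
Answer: -7488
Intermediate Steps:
t(Z, x) = 2*x**2 (t(Z, x) = x*(x + x) = x*(2*x) = 2*x**2)
w(D) = 2 + 4*D
Q = 32 (Q = (2*4**2 - 1) + (3 - 2) = (2*16 - 1) + 1 = (32 - 1) + 1 = 31 + 1 = 32)
(w(-2)*(3*Q))*13 = ((2 + 4*(-2))*(3*32))*13 = ((2 - 8)*96)*13 = -6*96*13 = -576*13 = -7488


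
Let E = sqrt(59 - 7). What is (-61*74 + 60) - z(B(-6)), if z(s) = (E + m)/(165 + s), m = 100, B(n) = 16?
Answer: -806274/181 - 2*sqrt(13)/181 ≈ -4454.6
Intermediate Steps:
E = 2*sqrt(13) (E = sqrt(52) = 2*sqrt(13) ≈ 7.2111)
z(s) = (100 + 2*sqrt(13))/(165 + s) (z(s) = (2*sqrt(13) + 100)/(165 + s) = (100 + 2*sqrt(13))/(165 + s))
(-61*74 + 60) - z(B(-6)) = (-61*74 + 60) - 2*(50 + sqrt(13))/(165 + 16) = (-4514 + 60) - 2*(50 + sqrt(13))/181 = -4454 - 2*(50 + sqrt(13))/181 = -4454 - (100/181 + 2*sqrt(13)/181) = -4454 + (-100/181 - 2*sqrt(13)/181) = -806274/181 - 2*sqrt(13)/181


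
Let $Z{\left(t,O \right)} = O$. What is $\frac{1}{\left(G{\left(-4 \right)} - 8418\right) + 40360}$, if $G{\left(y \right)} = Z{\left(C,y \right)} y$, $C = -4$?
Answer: $\frac{1}{31958} \approx 3.1291 \cdot 10^{-5}$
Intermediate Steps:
$G{\left(y \right)} = y^{2}$ ($G{\left(y \right)} = y y = y^{2}$)
$\frac{1}{\left(G{\left(-4 \right)} - 8418\right) + 40360} = \frac{1}{\left(\left(-4\right)^{2} - 8418\right) + 40360} = \frac{1}{\left(16 - 8418\right) + 40360} = \frac{1}{-8402 + 40360} = \frac{1}{31958}$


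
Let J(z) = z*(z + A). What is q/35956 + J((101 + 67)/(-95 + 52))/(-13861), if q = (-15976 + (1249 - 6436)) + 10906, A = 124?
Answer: -231682840461/921515928484 ≈ -0.25141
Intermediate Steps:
J(z) = z*(124 + z) (J(z) = z*(z + 124) = z*(124 + z))
q = -10257 (q = (-15976 - 5187) + 10906 = -21163 + 10906 = -10257)
q/35956 + J((101 + 67)/(-95 + 52))/(-13861) = -10257/35956 + (((101 + 67)/(-95 + 52))*(124 + (101 + 67)/(-95 + 52)))/(-13861) = -10257*1/35956 + ((168/(-43))*(124 + 168/(-43)))*(-1/13861) = -10257/35956 + ((168*(-1/43))*(124 + 168*(-1/43)))*(-1/13861) = -10257/35956 - 168*(124 - 168/43)/43*(-1/13861) = -10257/35956 - 168/43*5164/43*(-1/13861) = -10257/35956 - 867552/1849*(-1/13861) = -10257/35956 + 867552/25628989 = -231682840461/921515928484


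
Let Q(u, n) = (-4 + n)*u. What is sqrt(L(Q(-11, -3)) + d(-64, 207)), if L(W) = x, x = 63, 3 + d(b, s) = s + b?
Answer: sqrt(203) ≈ 14.248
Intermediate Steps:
d(b, s) = -3 + b + s (d(b, s) = -3 + (s + b) = -3 + (b + s) = -3 + b + s)
Q(u, n) = u*(-4 + n)
L(W) = 63
sqrt(L(Q(-11, -3)) + d(-64, 207)) = sqrt(63 + (-3 - 64 + 207)) = sqrt(63 + 140) = sqrt(203)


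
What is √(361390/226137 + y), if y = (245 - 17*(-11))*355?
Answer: √7842596626704270/226137 ≈ 391.61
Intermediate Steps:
y = 153360 (y = (245 + 187)*355 = 432*355 = 153360)
√(361390/226137 + y) = √(361390/226137 + 153360) = √(34680731710/226137) = √7842596626704270/226137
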